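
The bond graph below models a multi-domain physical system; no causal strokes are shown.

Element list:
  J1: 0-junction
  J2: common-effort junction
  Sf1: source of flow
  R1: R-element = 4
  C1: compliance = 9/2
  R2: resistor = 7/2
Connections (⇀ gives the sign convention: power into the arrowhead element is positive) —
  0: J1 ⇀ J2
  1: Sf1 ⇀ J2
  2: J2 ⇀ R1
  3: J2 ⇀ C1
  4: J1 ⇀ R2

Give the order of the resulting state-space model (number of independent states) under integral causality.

β1 |Sf1  (Sf1 (Sf) sets flow on bond)
β3 |J2  (prefer integral on C1)
β0 |J1  (common-e at J2 fixed by 3)
β2 |R1  (J2 effort already set via bond 3)
β4 |R2  (J1: bond 0 brought effort, rest push out)

1  (C1 all integral)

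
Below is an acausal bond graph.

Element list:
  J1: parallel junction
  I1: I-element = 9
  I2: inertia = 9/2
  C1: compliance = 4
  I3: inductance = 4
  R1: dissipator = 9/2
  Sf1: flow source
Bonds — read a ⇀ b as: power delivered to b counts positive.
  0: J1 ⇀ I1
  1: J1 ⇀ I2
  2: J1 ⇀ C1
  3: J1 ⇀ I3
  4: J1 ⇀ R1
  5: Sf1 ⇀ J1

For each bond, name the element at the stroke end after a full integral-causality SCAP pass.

β5 stroke→Sf1  (Sf1 fixes flow; stroke at Sf1)
β0 stroke→I1  (I1: I, integral causality)
β1 stroke→I2  (I2: I, integral causality)
β2 stroke→J1  (C1 outputs effort q/C1)
β3 stroke→I3  (J1: bond 2 brought effort, rest push out)
β4 stroke→R1  (J1 effort already set via bond 2)

b0 →I1
b1 →I2
b2 →J1
b3 →I3
b4 →R1
b5 →Sf1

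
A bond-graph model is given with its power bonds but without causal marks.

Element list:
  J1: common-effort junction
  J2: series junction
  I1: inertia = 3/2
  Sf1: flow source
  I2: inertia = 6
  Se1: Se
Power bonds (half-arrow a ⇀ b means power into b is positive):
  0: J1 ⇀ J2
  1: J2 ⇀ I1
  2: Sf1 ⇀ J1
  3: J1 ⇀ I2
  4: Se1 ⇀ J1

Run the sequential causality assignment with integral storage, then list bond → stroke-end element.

b2 →Sf1  (Sf1 (Sf) sets flow on bond)
b4 →J1  (Se1 fixes effort; stroke away)
b0 →J2  (J1 effort already set via bond 4)
b3 →I2  (J1: bond 4 brought effort, rest push out)
b1 →I1  (only one flow-in slot at J2)

#0 stroke at J2
#1 stroke at I1
#2 stroke at Sf1
#3 stroke at I2
#4 stroke at J1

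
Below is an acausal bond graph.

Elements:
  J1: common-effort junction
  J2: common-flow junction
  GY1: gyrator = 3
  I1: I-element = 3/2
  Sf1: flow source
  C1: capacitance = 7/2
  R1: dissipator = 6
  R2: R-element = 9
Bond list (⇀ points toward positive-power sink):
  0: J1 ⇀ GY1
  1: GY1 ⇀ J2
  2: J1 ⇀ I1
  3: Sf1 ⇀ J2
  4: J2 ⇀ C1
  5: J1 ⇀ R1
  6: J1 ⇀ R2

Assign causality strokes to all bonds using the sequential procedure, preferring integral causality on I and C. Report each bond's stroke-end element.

β0 →J1
β1 →J2
β2 →I1
β3 →Sf1
β4 →J2
β5 →R1
β6 →R2

β3 stroke at Sf1  (Sf1 (Sf) sets flow on bond)
β1 stroke at J2  (J2 flow already set via bond 3)
β4 stroke at J2  (1-jn J2 has f-setter on 3)
β0 stroke at J1  (through GY1, causality inverts; strokes same side of GY1)
β2 stroke at I1  (0-jn J1 has e-setter on 0)
β5 stroke at R1  (J1 effort already set via bond 0)
β6 stroke at R2  (0-jn J1 has e-setter on 0)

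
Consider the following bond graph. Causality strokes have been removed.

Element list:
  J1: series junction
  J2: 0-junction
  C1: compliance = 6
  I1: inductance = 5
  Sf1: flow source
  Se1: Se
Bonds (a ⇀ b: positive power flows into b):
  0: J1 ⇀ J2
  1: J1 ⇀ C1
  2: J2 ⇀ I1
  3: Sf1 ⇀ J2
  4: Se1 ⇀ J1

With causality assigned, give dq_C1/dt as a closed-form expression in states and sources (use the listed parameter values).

dq_C1/dt = -F_Sf1 + p_I1/5

β3 stroke→Sf1  (source Sf1 imposes f)
β4 stroke→J1  (source Se1 imposes e)
β1 stroke→J1  (prefer integral on C1)
β0 stroke→J2  (J1 needs exactly one f-in)
β2 stroke→I1  (J2 effort already set via bond 0)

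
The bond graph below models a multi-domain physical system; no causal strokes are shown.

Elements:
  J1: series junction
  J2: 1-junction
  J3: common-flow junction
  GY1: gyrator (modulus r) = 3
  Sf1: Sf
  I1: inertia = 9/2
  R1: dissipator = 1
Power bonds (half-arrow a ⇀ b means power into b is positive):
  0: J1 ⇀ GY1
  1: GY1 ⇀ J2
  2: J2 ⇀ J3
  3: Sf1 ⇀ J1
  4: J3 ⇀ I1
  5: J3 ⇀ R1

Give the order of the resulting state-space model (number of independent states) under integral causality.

1  (I1 all integral)

β3 →Sf1  (Sf1: flow source, stroke at near end)
β0 →J1  (common-f at J1 fixed by 3)
β1 →J2  (through GY1, causality inverts; strokes same side of GY1)
β2 →J3  (J2: last free bond brings flow in)
β4 →I1  (I1 outputs flow p/I1)
β5 →J3  (J3: bond 4 brought flow, rest push out)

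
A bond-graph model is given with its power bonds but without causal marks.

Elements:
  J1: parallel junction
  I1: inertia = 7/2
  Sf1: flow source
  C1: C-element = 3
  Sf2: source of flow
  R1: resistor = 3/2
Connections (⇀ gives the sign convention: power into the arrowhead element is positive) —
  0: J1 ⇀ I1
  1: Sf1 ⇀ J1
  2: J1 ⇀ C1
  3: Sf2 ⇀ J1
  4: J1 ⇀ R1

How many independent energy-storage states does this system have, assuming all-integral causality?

#1 stroke at Sf1  (Sf1: flow source, stroke at near end)
#3 stroke at Sf2  (Sf2 fixes flow; stroke at Sf2)
#0 stroke at I1  (I1: I, integral causality)
#2 stroke at J1  (C1 outputs effort q/C1)
#4 stroke at R1  (J1: bond 2 brought effort, rest push out)

2  (C1, I1 all integral)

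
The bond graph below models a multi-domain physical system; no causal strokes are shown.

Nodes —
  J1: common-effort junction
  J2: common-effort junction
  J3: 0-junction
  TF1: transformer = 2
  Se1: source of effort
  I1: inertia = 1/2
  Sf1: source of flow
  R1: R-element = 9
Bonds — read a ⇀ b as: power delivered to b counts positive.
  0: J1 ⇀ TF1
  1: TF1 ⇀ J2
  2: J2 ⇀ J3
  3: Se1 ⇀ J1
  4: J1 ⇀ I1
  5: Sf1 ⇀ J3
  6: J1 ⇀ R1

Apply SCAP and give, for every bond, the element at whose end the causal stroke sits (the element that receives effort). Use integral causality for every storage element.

bond 3 stroke at J1  (Se1 (Se) sets effort on bond)
bond 5 stroke at Sf1  (Sf1 (Sf) sets flow on bond)
bond 0 stroke at TF1  (0-jn J1 has e-setter on 3)
bond 4 stroke at I1  (J1: bond 3 brought effort, rest push out)
bond 6 stroke at R1  (0-jn J1 has e-setter on 3)
bond 2 stroke at J3  (only one effort-in slot at J3)
bond 1 stroke at J2  (TF TF1: opposite of bond 0)

#0 stroke at TF1
#1 stroke at J2
#2 stroke at J3
#3 stroke at J1
#4 stroke at I1
#5 stroke at Sf1
#6 stroke at R1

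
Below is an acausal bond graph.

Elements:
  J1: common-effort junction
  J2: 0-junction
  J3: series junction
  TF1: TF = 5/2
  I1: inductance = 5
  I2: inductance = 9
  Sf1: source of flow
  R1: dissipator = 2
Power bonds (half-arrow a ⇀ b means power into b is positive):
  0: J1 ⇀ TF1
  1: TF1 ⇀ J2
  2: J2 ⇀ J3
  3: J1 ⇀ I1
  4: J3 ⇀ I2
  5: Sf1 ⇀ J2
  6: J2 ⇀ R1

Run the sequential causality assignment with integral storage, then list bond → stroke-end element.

β0 |J1
β1 |TF1
β2 |J3
β3 |I1
β4 |I2
β5 |Sf1
β6 |J2

#5 |Sf1  (Sf1 fixes flow; stroke at Sf1)
#3 |I1  (prefer integral on I1)
#0 |J1  (only one effort-in slot at J1)
#1 |TF1  (TF TF1: opposite of bond 0)
#4 |I2  (I2: I, integral causality)
#2 |J3  (J3 flow already set via bond 4)
#6 |J2  (J2: last free bond brings effort in)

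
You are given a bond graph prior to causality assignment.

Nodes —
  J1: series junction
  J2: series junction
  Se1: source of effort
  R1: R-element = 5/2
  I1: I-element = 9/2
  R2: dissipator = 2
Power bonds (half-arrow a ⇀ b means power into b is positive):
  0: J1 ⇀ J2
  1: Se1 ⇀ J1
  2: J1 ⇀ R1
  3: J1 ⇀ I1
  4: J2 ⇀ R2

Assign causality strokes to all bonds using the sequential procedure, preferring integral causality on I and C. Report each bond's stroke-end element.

β1 |J1  (Se1: effort source, stroke at far end)
β3 |I1  (prefer integral on I1)
β0 |J1  (1-jn J1 has f-setter on 3)
β2 |J1  (J1: bond 3 brought flow, rest push out)
β4 |J2  (common-f at J2 fixed by 0)

b0 |J1
b1 |J1
b2 |J1
b3 |I1
b4 |J2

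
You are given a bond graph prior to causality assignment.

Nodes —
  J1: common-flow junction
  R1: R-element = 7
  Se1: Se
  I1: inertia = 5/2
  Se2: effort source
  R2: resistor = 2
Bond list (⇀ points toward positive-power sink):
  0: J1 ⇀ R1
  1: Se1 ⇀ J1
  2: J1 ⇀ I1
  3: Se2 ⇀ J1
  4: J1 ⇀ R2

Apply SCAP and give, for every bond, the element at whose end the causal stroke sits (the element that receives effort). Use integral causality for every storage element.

#0 →J1
#1 →J1
#2 →I1
#3 →J1
#4 →J1

#1 |J1  (Se1: effort source, stroke at far end)
#3 |J1  (Se2 (Se) sets effort on bond)
#2 |I1  (I1 outputs flow p/I1)
#0 |J1  (1-jn J1 has f-setter on 2)
#4 |J1  (1-jn J1 has f-setter on 2)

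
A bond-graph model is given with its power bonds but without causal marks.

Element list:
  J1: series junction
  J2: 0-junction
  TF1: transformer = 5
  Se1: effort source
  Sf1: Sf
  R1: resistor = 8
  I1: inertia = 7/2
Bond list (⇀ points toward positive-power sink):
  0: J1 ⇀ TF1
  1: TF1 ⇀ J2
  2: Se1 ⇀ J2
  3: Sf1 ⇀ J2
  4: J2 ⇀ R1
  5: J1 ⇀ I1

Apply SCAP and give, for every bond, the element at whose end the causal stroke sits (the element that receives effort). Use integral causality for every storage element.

β0 stroke at J1
β1 stroke at TF1
β2 stroke at J2
β3 stroke at Sf1
β4 stroke at R1
β5 stroke at I1

bond 2 |J2  (Se1: effort source, stroke at far end)
bond 3 |Sf1  (Sf1 (Sf) sets flow on bond)
bond 1 |TF1  (0-jn J2 has e-setter on 2)
bond 4 |R1  (0-jn J2 has e-setter on 2)
bond 0 |J1  (TF1: transformer flips bond 1)
bond 5 |I1  (J1: last free bond brings flow in)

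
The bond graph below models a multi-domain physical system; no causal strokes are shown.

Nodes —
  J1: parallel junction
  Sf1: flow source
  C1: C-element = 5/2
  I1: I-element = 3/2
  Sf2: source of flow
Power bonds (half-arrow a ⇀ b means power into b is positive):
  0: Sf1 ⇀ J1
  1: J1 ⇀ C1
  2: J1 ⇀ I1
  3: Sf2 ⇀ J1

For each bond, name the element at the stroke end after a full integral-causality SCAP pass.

β0 |Sf1  (Sf1 fixes flow; stroke at Sf1)
β3 |Sf2  (Sf2 fixes flow; stroke at Sf2)
β1 |J1  (C1: C, integral causality)
β2 |I1  (J1 effort already set via bond 1)

β0 stroke at Sf1
β1 stroke at J1
β2 stroke at I1
β3 stroke at Sf2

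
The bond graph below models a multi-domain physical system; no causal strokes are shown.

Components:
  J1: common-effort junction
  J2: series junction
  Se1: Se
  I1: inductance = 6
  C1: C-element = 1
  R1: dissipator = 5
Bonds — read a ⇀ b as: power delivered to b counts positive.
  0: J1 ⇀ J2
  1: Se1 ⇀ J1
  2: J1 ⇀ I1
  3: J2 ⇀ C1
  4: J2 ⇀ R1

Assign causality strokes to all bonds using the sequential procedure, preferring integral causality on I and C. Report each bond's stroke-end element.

#1 |J1  (Se1: effort source, stroke at far end)
#0 |J2  (J1 effort already set via bond 1)
#2 |I1  (J1: bond 1 brought effort, rest push out)
#3 |J2  (prefer integral on C1)
#4 |R1  (J2 needs exactly one f-in)

#0 stroke at J2
#1 stroke at J1
#2 stroke at I1
#3 stroke at J2
#4 stroke at R1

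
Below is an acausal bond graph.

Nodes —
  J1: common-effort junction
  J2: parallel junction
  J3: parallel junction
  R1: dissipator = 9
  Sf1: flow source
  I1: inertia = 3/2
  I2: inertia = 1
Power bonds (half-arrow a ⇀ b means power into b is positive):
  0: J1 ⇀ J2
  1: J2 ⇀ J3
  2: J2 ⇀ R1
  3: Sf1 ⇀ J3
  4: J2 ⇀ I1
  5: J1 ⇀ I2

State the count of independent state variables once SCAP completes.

2  (I1, I2 all integral)

b3 stroke at Sf1  (Sf1 fixes flow; stroke at Sf1)
b1 stroke at J3  (J3 needs exactly one e-in)
b4 stroke at I1  (I1: I, integral causality)
b5 stroke at I2  (I2 integral (f out))
b0 stroke at J1  (closing 0-jn rule on J1)
b2 stroke at J2  (only one effort-in slot at J2)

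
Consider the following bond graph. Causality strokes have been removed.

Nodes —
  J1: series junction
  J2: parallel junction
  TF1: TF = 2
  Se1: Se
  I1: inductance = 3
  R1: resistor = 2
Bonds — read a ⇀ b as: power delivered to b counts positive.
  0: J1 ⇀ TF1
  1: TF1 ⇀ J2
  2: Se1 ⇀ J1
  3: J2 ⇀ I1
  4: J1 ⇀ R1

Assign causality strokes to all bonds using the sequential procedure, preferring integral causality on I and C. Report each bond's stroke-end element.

#0 |TF1
#1 |J2
#2 |J1
#3 |I1
#4 |J1

bond 2 →J1  (Se1 (Se) sets effort on bond)
bond 3 →I1  (prefer integral on I1)
bond 1 →J2  (closing 0-jn rule on J2)
bond 0 →TF1  (TF1: transformer flips bond 1)
bond 4 →J1  (common-f at J1 fixed by 0)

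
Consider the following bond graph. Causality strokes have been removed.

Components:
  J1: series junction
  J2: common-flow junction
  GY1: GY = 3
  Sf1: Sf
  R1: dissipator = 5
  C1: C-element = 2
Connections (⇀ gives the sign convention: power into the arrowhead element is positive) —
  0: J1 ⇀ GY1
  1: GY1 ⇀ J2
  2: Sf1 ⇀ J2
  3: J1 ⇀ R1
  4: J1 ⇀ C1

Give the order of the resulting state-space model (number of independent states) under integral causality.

1  (C1 all integral)

bond 2 →Sf1  (Sf1: flow source, stroke at near end)
bond 1 →J2  (J2 flow already set via bond 2)
bond 0 →J1  (through GY1, causality inverts; strokes same side of GY1)
bond 4 →J1  (C1 integral (e out))
bond 3 →R1  (J1 needs exactly one f-in)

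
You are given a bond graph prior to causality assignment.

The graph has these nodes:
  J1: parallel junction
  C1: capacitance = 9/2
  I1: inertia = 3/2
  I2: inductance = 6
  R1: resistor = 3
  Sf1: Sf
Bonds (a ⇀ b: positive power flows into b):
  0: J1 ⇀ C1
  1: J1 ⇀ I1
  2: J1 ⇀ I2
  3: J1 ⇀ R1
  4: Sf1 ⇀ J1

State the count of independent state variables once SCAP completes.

b4 stroke→Sf1  (source Sf1 imposes f)
b0 stroke→J1  (C1: C, integral causality)
b1 stroke→I1  (J1 effort already set via bond 0)
b2 stroke→I2  (common-e at J1 fixed by 0)
b3 stroke→R1  (J1 effort already set via bond 0)

3  (C1, I1, I2 all integral)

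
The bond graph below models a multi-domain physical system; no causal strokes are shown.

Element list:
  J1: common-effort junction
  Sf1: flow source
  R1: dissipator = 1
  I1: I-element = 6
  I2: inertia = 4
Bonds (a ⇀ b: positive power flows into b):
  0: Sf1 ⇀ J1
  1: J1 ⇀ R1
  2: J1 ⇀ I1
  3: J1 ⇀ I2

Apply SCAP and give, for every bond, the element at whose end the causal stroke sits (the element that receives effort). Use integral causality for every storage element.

β0 stroke→Sf1
β1 stroke→J1
β2 stroke→I1
β3 stroke→I2

β0 stroke at Sf1  (Sf1 (Sf) sets flow on bond)
β2 stroke at I1  (I1 outputs flow p/I1)
β3 stroke at I2  (prefer integral on I2)
β1 stroke at J1  (J1 needs exactly one e-in)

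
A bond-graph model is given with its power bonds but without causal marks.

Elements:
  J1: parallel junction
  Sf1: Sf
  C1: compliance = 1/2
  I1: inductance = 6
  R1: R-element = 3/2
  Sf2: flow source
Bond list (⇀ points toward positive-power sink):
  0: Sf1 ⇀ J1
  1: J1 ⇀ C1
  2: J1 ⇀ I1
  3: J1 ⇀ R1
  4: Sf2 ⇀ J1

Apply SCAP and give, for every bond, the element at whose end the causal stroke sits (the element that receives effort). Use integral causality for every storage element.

β0 |Sf1
β1 |J1
β2 |I1
β3 |R1
β4 |Sf2

bond 0 stroke at Sf1  (Sf1 (Sf) sets flow on bond)
bond 4 stroke at Sf2  (source Sf2 imposes f)
bond 1 stroke at J1  (C1: C, integral causality)
bond 2 stroke at I1  (J1 effort already set via bond 1)
bond 3 stroke at R1  (common-e at J1 fixed by 1)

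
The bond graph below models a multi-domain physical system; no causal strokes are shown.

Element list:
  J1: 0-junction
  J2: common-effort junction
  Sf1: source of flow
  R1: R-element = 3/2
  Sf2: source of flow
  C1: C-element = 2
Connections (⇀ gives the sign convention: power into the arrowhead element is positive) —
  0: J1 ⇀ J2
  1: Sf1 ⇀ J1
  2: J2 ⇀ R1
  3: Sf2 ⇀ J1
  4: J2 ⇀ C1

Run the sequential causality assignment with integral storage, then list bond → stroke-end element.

bond 1 |Sf1  (source Sf1 imposes f)
bond 3 |Sf2  (source Sf2 imposes f)
bond 0 |J1  (only one effort-in slot at J1)
bond 4 |J2  (prefer integral on C1)
bond 2 |R1  (common-e at J2 fixed by 4)

β0 |J1
β1 |Sf1
β2 |R1
β3 |Sf2
β4 |J2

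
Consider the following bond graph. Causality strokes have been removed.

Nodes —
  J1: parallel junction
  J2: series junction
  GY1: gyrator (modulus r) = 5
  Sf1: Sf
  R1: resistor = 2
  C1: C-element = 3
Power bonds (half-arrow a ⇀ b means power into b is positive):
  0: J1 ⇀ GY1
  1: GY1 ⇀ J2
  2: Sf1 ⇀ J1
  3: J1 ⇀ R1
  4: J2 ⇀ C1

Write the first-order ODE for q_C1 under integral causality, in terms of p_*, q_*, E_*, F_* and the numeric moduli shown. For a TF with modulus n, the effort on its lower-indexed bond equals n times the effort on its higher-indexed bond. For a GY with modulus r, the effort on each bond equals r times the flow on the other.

β2 |Sf1  (Sf1 fixes flow; stroke at Sf1)
β4 |J2  (prefer integral on C1)
β1 |GY1  (J2: last free bond brings flow in)
β0 |GY1  (GY GY1: same side as bond 1)
β3 |J1  (only one effort-in slot at J1)

dq_C1/dt = 2*F_Sf1/5 - 2*q_C1/75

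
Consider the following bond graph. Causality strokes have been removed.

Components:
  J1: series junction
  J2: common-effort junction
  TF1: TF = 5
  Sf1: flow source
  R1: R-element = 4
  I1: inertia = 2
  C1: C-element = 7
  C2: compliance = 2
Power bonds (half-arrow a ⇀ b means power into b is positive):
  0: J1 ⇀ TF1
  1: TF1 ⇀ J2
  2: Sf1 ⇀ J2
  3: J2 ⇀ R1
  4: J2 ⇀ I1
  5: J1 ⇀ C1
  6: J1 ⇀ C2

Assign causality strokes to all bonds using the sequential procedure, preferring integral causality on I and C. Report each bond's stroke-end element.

bond 0 stroke at TF1
bond 1 stroke at J2
bond 2 stroke at Sf1
bond 3 stroke at R1
bond 4 stroke at I1
bond 5 stroke at J1
bond 6 stroke at J1

b2 stroke→Sf1  (Sf1 (Sf) sets flow on bond)
b4 stroke→I1  (prefer integral on I1)
b5 stroke→J1  (C1: C, integral causality)
b6 stroke→J1  (C2 outputs effort q/C2)
b0 stroke→TF1  (J1 needs exactly one f-in)
b1 stroke→J2  (TF TF1: opposite of bond 0)
b3 stroke→R1  (J2 effort already set via bond 1)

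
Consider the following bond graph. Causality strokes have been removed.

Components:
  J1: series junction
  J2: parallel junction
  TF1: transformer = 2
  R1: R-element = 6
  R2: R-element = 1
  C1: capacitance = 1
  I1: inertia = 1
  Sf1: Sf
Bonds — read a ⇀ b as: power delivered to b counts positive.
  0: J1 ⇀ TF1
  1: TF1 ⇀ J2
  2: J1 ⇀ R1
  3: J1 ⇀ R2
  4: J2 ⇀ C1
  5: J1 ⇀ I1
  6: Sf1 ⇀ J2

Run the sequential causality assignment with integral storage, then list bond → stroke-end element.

bond 6 stroke→Sf1  (Sf1: flow source, stroke at near end)
bond 4 stroke→J2  (C1 outputs effort q/C1)
bond 1 stroke→TF1  (0-jn J2 has e-setter on 4)
bond 0 stroke→J1  (TF1: transformer flips bond 1)
bond 5 stroke→I1  (I1: I, integral causality)
bond 2 stroke→J1  (1-jn J1 has f-setter on 5)
bond 3 stroke→J1  (1-jn J1 has f-setter on 5)

bond 0 stroke at J1
bond 1 stroke at TF1
bond 2 stroke at J1
bond 3 stroke at J1
bond 4 stroke at J2
bond 5 stroke at I1
bond 6 stroke at Sf1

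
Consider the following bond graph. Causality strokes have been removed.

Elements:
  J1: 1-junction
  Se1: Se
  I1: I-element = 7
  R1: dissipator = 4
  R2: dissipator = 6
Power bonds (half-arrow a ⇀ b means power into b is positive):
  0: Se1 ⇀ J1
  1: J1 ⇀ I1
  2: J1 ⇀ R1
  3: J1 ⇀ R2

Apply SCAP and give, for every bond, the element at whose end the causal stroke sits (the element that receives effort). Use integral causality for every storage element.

bond 0 stroke→J1  (source Se1 imposes e)
bond 1 stroke→I1  (I1 integral (f out))
bond 2 stroke→J1  (common-f at J1 fixed by 1)
bond 3 stroke→J1  (J1 flow already set via bond 1)

#0 |J1
#1 |I1
#2 |J1
#3 |J1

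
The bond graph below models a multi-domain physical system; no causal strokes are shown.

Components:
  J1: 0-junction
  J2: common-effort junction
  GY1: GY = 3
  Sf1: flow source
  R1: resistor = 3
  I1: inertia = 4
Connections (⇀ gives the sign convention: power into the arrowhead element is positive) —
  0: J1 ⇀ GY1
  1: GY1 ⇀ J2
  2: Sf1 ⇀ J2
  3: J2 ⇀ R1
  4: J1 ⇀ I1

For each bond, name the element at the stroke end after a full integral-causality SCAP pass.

b2 |Sf1  (Sf1 (Sf) sets flow on bond)
b4 |I1  (I1 outputs flow p/I1)
b0 |J1  (closing 0-jn rule on J1)
b1 |J2  (GY GY1: same side as bond 0)
b3 |R1  (common-e at J2 fixed by 1)

b0 stroke at J1
b1 stroke at J2
b2 stroke at Sf1
b3 stroke at R1
b4 stroke at I1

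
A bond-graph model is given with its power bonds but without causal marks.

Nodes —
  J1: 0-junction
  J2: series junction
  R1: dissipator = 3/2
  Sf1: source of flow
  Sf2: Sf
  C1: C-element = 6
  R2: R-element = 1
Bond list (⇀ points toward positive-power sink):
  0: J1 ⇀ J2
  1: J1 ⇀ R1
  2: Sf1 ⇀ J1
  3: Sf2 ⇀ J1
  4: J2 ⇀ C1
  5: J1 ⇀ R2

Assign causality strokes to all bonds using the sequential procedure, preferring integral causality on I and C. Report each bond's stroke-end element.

b0 |J1
b1 |R1
b2 |Sf1
b3 |Sf2
b4 |J2
b5 |R2

#2 |Sf1  (source Sf1 imposes f)
#3 |Sf2  (Sf2 (Sf) sets flow on bond)
#4 |J2  (C1: C, integral causality)
#0 |J1  (J2 needs exactly one f-in)
#1 |R1  (common-e at J1 fixed by 0)
#5 |R2  (J1 effort already set via bond 0)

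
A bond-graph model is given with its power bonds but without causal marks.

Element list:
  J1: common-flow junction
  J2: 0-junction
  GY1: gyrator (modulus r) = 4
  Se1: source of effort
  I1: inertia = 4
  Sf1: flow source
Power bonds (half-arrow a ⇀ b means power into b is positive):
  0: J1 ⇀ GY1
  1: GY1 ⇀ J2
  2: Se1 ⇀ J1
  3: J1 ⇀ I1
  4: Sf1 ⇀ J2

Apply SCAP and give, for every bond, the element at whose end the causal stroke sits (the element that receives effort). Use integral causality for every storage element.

bond 2 |J1  (source Se1 imposes e)
bond 4 |Sf1  (source Sf1 imposes f)
bond 1 |J2  (closing 0-jn rule on J2)
bond 0 |J1  (GY1 both-in/both-out from 1)
bond 3 |I1  (closing 1-jn rule on J1)

#0 stroke→J1
#1 stroke→J2
#2 stroke→J1
#3 stroke→I1
#4 stroke→Sf1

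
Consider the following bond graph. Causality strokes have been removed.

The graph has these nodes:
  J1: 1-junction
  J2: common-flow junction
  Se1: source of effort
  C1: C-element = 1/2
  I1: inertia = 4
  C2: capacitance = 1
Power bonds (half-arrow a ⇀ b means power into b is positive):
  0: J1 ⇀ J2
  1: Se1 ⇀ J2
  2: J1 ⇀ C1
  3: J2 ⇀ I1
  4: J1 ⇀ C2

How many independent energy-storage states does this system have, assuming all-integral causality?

3  (C1, C2, I1 all integral)

b1 stroke at J2  (source Se1 imposes e)
b2 stroke at J1  (C1 integral (e out))
b3 stroke at I1  (prefer integral on I1)
b0 stroke at J2  (J2 flow already set via bond 3)
b4 stroke at J1  (1-jn J1 has f-setter on 0)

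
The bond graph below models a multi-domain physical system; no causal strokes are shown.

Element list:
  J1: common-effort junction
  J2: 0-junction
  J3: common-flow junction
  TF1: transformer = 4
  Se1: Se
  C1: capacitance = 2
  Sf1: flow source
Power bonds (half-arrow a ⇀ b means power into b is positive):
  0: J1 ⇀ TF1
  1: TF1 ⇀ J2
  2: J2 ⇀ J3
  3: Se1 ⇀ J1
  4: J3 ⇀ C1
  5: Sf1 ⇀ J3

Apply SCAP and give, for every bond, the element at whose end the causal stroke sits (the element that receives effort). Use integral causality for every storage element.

#3 stroke→J1  (Se1 fixes effort; stroke away)
#5 stroke→Sf1  (Sf1: flow source, stroke at near end)
#0 stroke→TF1  (common-e at J1 fixed by 3)
#2 stroke→J3  (J3: bond 5 brought flow, rest push out)
#4 stroke→J3  (common-f at J3 fixed by 5)
#1 stroke→J2  (TF TF1: opposite of bond 0)

bond 0 stroke at TF1
bond 1 stroke at J2
bond 2 stroke at J3
bond 3 stroke at J1
bond 4 stroke at J3
bond 5 stroke at Sf1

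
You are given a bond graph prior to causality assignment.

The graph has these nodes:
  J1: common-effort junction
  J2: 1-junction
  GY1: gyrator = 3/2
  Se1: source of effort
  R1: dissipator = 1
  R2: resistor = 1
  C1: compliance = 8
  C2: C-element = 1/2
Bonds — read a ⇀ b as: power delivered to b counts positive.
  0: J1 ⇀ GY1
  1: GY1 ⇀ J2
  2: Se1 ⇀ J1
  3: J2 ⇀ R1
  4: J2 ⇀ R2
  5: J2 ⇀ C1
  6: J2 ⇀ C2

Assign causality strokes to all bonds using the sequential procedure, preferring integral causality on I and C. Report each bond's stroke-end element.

bond 0 stroke→GY1
bond 1 stroke→GY1
bond 2 stroke→J1
bond 3 stroke→J2
bond 4 stroke→J2
bond 5 stroke→J2
bond 6 stroke→J2

bond 2 stroke at J1  (source Se1 imposes e)
bond 0 stroke at GY1  (0-jn J1 has e-setter on 2)
bond 1 stroke at GY1  (GY1 both-in/both-out from 0)
bond 3 stroke at J2  (common-f at J2 fixed by 1)
bond 4 stroke at J2  (1-jn J2 has f-setter on 1)
bond 5 stroke at J2  (1-jn J2 has f-setter on 1)
bond 6 stroke at J2  (J2 flow already set via bond 1)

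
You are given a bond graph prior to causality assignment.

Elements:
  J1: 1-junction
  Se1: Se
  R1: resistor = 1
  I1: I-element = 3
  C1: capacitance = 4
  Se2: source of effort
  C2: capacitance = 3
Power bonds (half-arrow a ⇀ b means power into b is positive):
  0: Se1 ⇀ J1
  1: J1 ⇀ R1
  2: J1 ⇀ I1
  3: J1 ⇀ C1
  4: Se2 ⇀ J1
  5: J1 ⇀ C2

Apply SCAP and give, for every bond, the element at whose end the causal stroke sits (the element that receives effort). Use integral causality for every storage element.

#0 →J1  (Se1 fixes effort; stroke away)
#4 →J1  (Se2 (Se) sets effort on bond)
#2 →I1  (prefer integral on I1)
#1 →J1  (common-f at J1 fixed by 2)
#3 →J1  (J1: bond 2 brought flow, rest push out)
#5 →J1  (J1 flow already set via bond 2)

#0 →J1
#1 →J1
#2 →I1
#3 →J1
#4 →J1
#5 →J1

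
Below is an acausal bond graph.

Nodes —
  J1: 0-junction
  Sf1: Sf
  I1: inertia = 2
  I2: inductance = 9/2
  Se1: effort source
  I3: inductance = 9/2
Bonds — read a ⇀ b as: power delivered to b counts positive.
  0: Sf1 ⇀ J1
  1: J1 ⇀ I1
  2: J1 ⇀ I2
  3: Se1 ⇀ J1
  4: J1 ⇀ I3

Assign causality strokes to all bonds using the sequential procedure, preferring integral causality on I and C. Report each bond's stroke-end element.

b0 stroke at Sf1
b1 stroke at I1
b2 stroke at I2
b3 stroke at J1
b4 stroke at I3

b0 stroke at Sf1  (Sf1 (Sf) sets flow on bond)
b3 stroke at J1  (source Se1 imposes e)
b1 stroke at I1  (J1 effort already set via bond 3)
b2 stroke at I2  (common-e at J1 fixed by 3)
b4 stroke at I3  (common-e at J1 fixed by 3)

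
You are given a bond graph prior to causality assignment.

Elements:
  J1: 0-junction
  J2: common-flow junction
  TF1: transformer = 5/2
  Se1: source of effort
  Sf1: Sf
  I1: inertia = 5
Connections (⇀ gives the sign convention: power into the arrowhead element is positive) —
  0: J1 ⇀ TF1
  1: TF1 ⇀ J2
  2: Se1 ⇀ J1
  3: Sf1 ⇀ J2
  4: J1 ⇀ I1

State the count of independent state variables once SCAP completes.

1  (I1 all integral)

#2 stroke at J1  (source Se1 imposes e)
#3 stroke at Sf1  (Sf1 (Sf) sets flow on bond)
#0 stroke at TF1  (J1 effort already set via bond 2)
#4 stroke at I1  (J1 effort already set via bond 2)
#1 stroke at J2  (J2: bond 3 brought flow, rest push out)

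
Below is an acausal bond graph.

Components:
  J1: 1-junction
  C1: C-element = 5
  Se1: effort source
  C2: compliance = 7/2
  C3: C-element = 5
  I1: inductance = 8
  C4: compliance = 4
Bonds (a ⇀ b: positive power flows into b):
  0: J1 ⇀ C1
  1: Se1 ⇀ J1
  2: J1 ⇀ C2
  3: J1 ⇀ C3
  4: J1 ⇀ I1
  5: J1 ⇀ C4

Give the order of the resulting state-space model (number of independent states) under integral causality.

5  (C1, C2, C3, C4, I1 all integral)

#1 stroke at J1  (Se1 (Se) sets effort on bond)
#0 stroke at J1  (C1: C, integral causality)
#2 stroke at J1  (C2: C, integral causality)
#3 stroke at J1  (C3: C, integral causality)
#4 stroke at I1  (I1 integral (f out))
#5 stroke at J1  (J1 flow already set via bond 4)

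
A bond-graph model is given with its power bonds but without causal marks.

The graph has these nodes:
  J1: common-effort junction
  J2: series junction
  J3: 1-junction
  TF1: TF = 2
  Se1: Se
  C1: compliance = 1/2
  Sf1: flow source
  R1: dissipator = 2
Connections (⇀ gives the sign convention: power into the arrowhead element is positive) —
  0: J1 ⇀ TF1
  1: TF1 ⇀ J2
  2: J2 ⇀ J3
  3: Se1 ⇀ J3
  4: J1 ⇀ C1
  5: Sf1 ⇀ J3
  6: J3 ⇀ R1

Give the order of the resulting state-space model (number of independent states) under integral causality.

1  (C1 all integral)

bond 3 stroke→J3  (source Se1 imposes e)
bond 5 stroke→Sf1  (Sf1 (Sf) sets flow on bond)
bond 2 stroke→J3  (1-jn J3 has f-setter on 5)
bond 6 stroke→J3  (J3: bond 5 brought flow, rest push out)
bond 1 stroke→J2  (common-f at J2 fixed by 2)
bond 0 stroke→TF1  (TF1: transformer flips bond 1)
bond 4 stroke→J1  (only one effort-in slot at J1)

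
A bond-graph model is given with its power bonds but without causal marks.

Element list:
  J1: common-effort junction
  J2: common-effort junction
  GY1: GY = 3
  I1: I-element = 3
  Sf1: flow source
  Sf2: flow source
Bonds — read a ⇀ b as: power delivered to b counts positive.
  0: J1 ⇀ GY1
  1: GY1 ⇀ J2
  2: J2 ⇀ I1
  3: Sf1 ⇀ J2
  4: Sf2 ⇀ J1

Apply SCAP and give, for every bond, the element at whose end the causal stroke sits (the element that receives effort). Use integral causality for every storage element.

bond 3 stroke at Sf1  (Sf1 fixes flow; stroke at Sf1)
bond 4 stroke at Sf2  (Sf2 fixes flow; stroke at Sf2)
bond 0 stroke at J1  (J1: last free bond brings effort in)
bond 1 stroke at J2  (GY1 both-in/both-out from 0)
bond 2 stroke at I1  (0-jn J2 has e-setter on 1)

b0 |J1
b1 |J2
b2 |I1
b3 |Sf1
b4 |Sf2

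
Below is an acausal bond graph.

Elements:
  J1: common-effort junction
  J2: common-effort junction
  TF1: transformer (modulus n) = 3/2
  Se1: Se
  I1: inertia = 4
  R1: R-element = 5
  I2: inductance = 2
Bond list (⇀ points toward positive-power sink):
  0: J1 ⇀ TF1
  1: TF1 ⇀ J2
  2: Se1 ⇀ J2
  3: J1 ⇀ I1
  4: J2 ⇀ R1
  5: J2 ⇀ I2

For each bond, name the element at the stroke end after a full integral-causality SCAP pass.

b2 stroke at J2  (Se1 fixes effort; stroke away)
b1 stroke at TF1  (J2: bond 2 brought effort, rest push out)
b4 stroke at R1  (0-jn J2 has e-setter on 2)
b5 stroke at I2  (0-jn J2 has e-setter on 2)
b0 stroke at J1  (through TF1, causality passes straight; one stroke at TF1)
b3 stroke at I1  (J1 effort already set via bond 0)

β0 stroke at J1
β1 stroke at TF1
β2 stroke at J2
β3 stroke at I1
β4 stroke at R1
β5 stroke at I2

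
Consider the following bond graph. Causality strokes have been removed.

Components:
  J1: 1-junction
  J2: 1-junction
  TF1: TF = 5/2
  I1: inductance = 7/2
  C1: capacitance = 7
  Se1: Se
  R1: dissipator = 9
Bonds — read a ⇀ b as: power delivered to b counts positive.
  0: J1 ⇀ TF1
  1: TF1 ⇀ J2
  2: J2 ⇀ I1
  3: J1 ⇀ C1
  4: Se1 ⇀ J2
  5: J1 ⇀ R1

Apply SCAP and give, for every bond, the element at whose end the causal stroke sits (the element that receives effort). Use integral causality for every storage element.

β0 →TF1
β1 →J2
β2 →I1
β3 →J1
β4 →J2
β5 →J1

bond 4 →J2  (Se1 (Se) sets effort on bond)
bond 2 →I1  (prefer integral on I1)
bond 1 →J2  (J2 flow already set via bond 2)
bond 0 →TF1  (TF1: transformer flips bond 1)
bond 3 →J1  (common-f at J1 fixed by 0)
bond 5 →J1  (J1: bond 0 brought flow, rest push out)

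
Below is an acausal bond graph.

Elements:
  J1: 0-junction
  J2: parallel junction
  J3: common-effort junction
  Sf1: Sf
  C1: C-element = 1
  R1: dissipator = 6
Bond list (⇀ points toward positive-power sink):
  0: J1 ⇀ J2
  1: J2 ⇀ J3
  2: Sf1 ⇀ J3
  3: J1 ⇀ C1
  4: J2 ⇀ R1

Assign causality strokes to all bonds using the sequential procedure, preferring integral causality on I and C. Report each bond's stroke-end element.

#2 →Sf1  (Sf1: flow source, stroke at near end)
#1 →J3  (J3 needs exactly one e-in)
#3 →J1  (C1: C, integral causality)
#0 →J2  (J1 effort already set via bond 3)
#4 →R1  (J2 effort already set via bond 0)

bond 0 →J2
bond 1 →J3
bond 2 →Sf1
bond 3 →J1
bond 4 →R1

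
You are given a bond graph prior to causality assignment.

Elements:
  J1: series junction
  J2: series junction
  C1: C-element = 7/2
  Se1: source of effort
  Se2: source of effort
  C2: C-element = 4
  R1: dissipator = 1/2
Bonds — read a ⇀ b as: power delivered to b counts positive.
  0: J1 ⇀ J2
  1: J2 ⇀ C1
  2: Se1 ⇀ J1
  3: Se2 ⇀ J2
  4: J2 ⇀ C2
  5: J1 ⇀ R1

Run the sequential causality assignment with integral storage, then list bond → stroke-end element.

bond 2 |J1  (Se1 (Se) sets effort on bond)
bond 3 |J2  (Se2 (Se) sets effort on bond)
bond 1 |J2  (C1 integral (e out))
bond 4 |J2  (C2: C, integral causality)
bond 0 |J1  (J2 needs exactly one f-in)
bond 5 |R1  (J1 needs exactly one f-in)

β0 stroke at J1
β1 stroke at J2
β2 stroke at J1
β3 stroke at J2
β4 stroke at J2
β5 stroke at R1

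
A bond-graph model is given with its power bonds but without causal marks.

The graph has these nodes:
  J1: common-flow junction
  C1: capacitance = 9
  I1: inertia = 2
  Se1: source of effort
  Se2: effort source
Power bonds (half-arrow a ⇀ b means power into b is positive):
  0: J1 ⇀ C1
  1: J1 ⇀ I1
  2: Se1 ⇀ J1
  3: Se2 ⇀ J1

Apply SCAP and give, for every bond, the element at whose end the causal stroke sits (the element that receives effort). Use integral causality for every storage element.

β0 |J1
β1 |I1
β2 |J1
β3 |J1

bond 2 |J1  (source Se1 imposes e)
bond 3 |J1  (Se2: effort source, stroke at far end)
bond 0 |J1  (C1 outputs effort q/C1)
bond 1 |I1  (closing 1-jn rule on J1)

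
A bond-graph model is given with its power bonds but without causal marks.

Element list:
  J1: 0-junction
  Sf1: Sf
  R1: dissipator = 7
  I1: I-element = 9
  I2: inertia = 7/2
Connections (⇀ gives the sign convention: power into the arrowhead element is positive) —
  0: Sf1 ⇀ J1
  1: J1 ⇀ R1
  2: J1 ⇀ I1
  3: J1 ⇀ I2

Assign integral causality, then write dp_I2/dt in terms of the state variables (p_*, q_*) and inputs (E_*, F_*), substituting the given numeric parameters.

dp_I2/dt = 7*F_Sf1 - 7*p_I1/9 - 2*p_I2

bond 0 |Sf1  (Sf1 fixes flow; stroke at Sf1)
bond 2 |I1  (I1 integral (f out))
bond 3 |I2  (I2 outputs flow p/I2)
bond 1 |J1  (J1: last free bond brings effort in)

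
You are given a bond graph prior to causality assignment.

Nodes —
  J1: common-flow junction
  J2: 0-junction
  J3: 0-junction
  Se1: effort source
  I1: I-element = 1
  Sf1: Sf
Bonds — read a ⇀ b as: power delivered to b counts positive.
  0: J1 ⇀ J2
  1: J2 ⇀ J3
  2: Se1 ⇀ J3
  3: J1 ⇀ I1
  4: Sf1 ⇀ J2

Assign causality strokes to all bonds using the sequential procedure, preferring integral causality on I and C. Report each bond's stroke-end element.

b2 stroke at J3  (Se1 (Se) sets effort on bond)
b4 stroke at Sf1  (Sf1 (Sf) sets flow on bond)
b1 stroke at J2  (J3 effort already set via bond 2)
b0 stroke at J1  (common-e at J2 fixed by 1)
b3 stroke at I1  (J1: last free bond brings flow in)

bond 0 stroke→J1
bond 1 stroke→J2
bond 2 stroke→J3
bond 3 stroke→I1
bond 4 stroke→Sf1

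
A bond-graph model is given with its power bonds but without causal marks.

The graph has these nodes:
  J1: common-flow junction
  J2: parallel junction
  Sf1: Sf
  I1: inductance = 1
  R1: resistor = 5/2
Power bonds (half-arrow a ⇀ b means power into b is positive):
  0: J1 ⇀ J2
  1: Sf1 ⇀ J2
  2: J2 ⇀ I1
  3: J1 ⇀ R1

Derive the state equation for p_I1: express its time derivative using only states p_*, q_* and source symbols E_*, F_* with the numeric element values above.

β1 →Sf1  (Sf1: flow source, stroke at near end)
β2 →I1  (I1: I, integral causality)
β0 →J2  (closing 0-jn rule on J2)
β3 →J1  (J1 flow already set via bond 0)

dp_I1/dt = 5*F_Sf1/2 - 5*p_I1/2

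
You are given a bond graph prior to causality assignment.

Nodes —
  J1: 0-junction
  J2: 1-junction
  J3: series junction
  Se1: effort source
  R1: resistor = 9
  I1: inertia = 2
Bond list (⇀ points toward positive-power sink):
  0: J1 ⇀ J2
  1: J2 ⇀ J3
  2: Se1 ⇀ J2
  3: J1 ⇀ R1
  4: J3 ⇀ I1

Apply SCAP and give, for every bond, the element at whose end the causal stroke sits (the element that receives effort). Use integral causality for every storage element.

β0 stroke at J2
β1 stroke at J3
β2 stroke at J2
β3 stroke at J1
β4 stroke at I1

β2 stroke at J2  (Se1 (Se) sets effort on bond)
β4 stroke at I1  (I1: I, integral causality)
β1 stroke at J3  (J3: bond 4 brought flow, rest push out)
β0 stroke at J2  (1-jn J2 has f-setter on 1)
β3 stroke at J1  (closing 0-jn rule on J1)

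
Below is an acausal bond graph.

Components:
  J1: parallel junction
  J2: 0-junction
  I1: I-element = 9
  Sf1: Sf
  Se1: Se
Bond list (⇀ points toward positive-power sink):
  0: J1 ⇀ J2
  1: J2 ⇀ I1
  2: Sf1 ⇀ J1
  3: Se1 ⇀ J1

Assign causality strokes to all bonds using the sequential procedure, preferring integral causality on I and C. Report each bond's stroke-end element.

#0 |J2
#1 |I1
#2 |Sf1
#3 |J1

#2 stroke at Sf1  (Sf1 fixes flow; stroke at Sf1)
#3 stroke at J1  (source Se1 imposes e)
#0 stroke at J2  (J1 effort already set via bond 3)
#1 stroke at I1  (common-e at J2 fixed by 0)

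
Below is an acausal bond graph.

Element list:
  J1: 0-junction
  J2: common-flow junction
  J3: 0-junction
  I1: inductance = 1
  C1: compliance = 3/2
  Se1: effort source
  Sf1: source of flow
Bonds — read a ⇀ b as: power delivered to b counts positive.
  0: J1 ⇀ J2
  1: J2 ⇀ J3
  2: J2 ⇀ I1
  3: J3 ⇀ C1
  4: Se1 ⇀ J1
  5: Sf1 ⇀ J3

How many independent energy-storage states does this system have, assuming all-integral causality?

2  (C1, I1 all integral)

#4 →J1  (Se1: effort source, stroke at far end)
#5 →Sf1  (source Sf1 imposes f)
#0 →J2  (common-e at J1 fixed by 4)
#2 →I1  (I1 outputs flow p/I1)
#1 →J2  (common-f at J2 fixed by 2)
#3 →J3  (J3 needs exactly one e-in)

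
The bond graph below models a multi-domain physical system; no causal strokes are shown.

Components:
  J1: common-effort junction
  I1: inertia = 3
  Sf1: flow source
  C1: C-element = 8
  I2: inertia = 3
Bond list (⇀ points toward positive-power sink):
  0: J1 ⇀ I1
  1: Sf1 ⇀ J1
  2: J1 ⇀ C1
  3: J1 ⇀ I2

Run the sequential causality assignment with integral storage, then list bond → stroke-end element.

#0 stroke at I1
#1 stroke at Sf1
#2 stroke at J1
#3 stroke at I2

bond 1 stroke→Sf1  (Sf1 fixes flow; stroke at Sf1)
bond 0 stroke→I1  (I1: I, integral causality)
bond 2 stroke→J1  (C1: C, integral causality)
bond 3 stroke→I2  (J1: bond 2 brought effort, rest push out)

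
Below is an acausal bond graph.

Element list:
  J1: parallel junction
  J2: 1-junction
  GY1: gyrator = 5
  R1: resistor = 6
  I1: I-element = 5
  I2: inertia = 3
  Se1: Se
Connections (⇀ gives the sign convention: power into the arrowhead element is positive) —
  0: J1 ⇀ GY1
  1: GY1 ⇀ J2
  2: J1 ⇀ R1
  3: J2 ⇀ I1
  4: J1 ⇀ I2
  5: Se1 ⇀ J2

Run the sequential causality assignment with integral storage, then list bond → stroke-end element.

bond 0 |J1
bond 1 |J2
bond 2 |R1
bond 3 |I1
bond 4 |I2
bond 5 |J2

#5 →J2  (source Se1 imposes e)
#3 →I1  (prefer integral on I1)
#1 →J2  (J2 flow already set via bond 3)
#0 →J1  (GY1 both-in/both-out from 1)
#2 →R1  (J1: bond 0 brought effort, rest push out)
#4 →I2  (0-jn J1 has e-setter on 0)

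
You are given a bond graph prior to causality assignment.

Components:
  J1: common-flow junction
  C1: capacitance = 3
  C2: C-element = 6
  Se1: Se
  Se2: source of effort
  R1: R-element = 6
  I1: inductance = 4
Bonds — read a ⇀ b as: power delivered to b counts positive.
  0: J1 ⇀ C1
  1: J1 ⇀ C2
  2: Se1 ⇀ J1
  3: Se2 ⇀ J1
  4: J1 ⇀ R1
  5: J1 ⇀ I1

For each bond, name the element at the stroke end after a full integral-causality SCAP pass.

β0 stroke at J1
β1 stroke at J1
β2 stroke at J1
β3 stroke at J1
β4 stroke at J1
β5 stroke at I1

#2 |J1  (Se1 (Se) sets effort on bond)
#3 |J1  (Se2 fixes effort; stroke away)
#0 |J1  (C1 outputs effort q/C1)
#1 |J1  (C2: C, integral causality)
#5 |I1  (I1: I, integral causality)
#4 |J1  (common-f at J1 fixed by 5)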